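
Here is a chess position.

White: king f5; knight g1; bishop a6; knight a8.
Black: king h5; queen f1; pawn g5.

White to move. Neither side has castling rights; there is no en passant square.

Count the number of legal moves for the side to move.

5

White to move; king on f5.
In check: yes, from the black queen on f1.
Legal moves: Ke6, Ke5, Ke4, Bxf1, Nf3.
Count: 5.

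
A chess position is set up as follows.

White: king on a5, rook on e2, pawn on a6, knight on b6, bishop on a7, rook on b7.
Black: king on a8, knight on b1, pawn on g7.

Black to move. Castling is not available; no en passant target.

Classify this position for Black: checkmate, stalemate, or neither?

Black to move; black king on a8.
In check: yes, from the white knight on b6.
King squares — a7: attacked by Rb7; b7: attacked by Pa6; b8: attacked by Ba7.
Legal moves for Black: none.
In check with no legal moves → checkmate.

checkmate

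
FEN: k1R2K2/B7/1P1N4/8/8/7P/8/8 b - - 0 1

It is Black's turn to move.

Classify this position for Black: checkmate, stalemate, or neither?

Black to move; black king on a8.
In check: yes, from the white rook on c8.
King squares — a7: attacked by Pb6; b7: attacked by Nd6; b8: attacked by Ba7.
Legal moves for Black: none.
In check with no legal moves → checkmate.

checkmate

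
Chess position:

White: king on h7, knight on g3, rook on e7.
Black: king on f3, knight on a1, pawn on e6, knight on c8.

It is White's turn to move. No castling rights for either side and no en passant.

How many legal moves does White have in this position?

White to move; king on h7.
In check: no.
Legal moves: Kh8, Kg8, Kg7, Kh6, Kg6, Re8, Rg7, Rf7+, Rd7, Rc7, Rb7, Ra7, Rxe6, Nh5, Nf5, Ne4, Ne2, Nh1, Nf1.
Count: 19.

19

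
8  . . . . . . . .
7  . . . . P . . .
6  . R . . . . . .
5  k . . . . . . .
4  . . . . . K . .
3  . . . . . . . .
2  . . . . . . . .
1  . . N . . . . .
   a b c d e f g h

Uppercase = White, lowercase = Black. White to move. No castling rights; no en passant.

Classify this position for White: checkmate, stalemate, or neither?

neither

White to move; white king on f4.
In check: no.
Legal moves for White include: Rb8, Rb7, Rh6, Rg6, Rf6, Re6, Rd6, Rc6, Ra6+, Rb5+, Rb4, Rb3, Rb2, Rb1, Kg5, Kf5, Ke5, Kg4, ... (list truncated; more exist).
White has legal moves and is not in check → neither.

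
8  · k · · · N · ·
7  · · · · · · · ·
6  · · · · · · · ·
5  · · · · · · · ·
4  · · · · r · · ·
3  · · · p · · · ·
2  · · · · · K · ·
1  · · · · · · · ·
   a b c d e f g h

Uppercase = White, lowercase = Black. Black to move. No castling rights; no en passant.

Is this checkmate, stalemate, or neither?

Black to move; black king on b8.
In check: no.
Legal moves for Black include: Kc8, Ka8, Kc7, Kb7, Ka7, Re8, Re7, Re6, Re5, Rh4, Rg4, Rf4+, Rd4, Rc4, Rb4, Ra4, Re3, Re2+, ... (list truncated; more exist).
Black has legal moves and is not in check → neither.

neither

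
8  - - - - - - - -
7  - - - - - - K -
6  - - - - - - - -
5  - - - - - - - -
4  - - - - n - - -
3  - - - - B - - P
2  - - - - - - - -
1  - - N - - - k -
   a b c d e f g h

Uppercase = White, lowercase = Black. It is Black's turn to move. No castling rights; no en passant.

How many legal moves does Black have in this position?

5

Black to move; king on g1.
In check: yes, from the white bishop on e3.
Legal moves: Kh2, Kg2, Kh1, Kf1, Nf2.
Count: 5.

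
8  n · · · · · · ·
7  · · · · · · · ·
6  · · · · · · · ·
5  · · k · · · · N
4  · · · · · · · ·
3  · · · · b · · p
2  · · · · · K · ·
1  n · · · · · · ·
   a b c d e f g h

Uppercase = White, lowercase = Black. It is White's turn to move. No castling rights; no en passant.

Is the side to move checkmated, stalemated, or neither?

White to move; white king on f2.
In check: yes, from the black bishop on e3.
King squares — e1: available; f1: available; g1: attacked by Be3; e2: available; g2: attacked by Ph3; e3: available; f3: available; g3: available.
Legal moves for White: Kg3, Kf3, Kxe3, Ke2, Kf1, Ke1.
White is in check but has 6 legal moves → neither.

neither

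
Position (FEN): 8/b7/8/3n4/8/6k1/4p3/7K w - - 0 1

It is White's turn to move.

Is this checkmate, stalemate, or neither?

stalemate

White to move; white king on h1.
In check: no.
King squares — g1: attacked by Ba7; g2: attacked by Kg3; h2: attacked by Kg3.
Legal moves for White: none.
Not in check and no legal moves → stalemate.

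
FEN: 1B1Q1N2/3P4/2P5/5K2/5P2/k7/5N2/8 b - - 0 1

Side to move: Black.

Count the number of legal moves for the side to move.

5

Black to move; king on a3.
In check: no.
Legal moves: Kb4, Ka4, Kb3, Kb2, Ka2.
Count: 5.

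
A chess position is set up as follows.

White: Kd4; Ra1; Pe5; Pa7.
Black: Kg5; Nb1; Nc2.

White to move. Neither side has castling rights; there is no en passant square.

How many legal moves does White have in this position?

White to move; king on d4.
In check: yes, from the black knight on c2.
Legal moves: Kd5, Kc5, Ke4, Kc4, Kd3.
Count: 5.

5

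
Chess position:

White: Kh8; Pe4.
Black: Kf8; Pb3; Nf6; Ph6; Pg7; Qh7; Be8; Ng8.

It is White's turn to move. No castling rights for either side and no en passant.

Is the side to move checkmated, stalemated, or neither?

checkmate

White to move; white king on h8.
In check: yes, from the black queen on h7.
King squares — g7: attacked by Qh7; h7: attacked by Nf6; g8: attacked by Nf6.
Legal moves for White: none.
In check with no legal moves → checkmate.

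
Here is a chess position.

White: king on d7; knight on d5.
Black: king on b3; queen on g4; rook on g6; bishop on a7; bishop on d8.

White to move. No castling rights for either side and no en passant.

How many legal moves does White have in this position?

White to move; king on d7.
In check: yes, from the black queen on g4.
Legal moves: Ke8, Kxd8.
Count: 2.

2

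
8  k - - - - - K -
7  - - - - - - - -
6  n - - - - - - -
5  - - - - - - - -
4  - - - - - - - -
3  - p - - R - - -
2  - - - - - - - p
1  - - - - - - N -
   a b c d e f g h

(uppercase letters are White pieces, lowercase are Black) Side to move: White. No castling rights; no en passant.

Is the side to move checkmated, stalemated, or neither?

neither

White to move; white king on g8.
In check: no.
Legal moves for White include: Kh8, Kf8, Kh7, Kg7, Kf7, Re8+, Re7, Re6, Re5, Re4, Rh3, Rg3, Rf3, Rd3, Rc3, Rxb3, Re2, Re1, ... (list truncated; more exist).
White has legal moves and is not in check → neither.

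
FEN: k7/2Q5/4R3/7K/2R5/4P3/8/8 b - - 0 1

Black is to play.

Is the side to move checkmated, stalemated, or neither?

Black to move; black king on a8.
In check: no.
King squares — a7: attacked by Qc7; b7: attacked by Qc7; b8: attacked by Qc7.
Legal moves for Black: none.
Not in check and no legal moves → stalemate.

stalemate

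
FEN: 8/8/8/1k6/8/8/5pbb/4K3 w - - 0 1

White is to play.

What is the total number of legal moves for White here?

4

White to move; king on e1.
In check: yes, from the black pawn on f2.
Legal moves: Kxf2, Ke2, Kd2, Kd1.
Count: 4.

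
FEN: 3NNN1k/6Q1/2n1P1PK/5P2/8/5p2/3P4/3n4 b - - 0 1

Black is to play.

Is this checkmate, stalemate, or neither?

Black to move; black king on h8.
In check: yes, from the white queen on g7.
King squares — g7: attacked by Kh6; h7: attacked by Pg6; g8: attacked by Qg7.
Legal moves for Black: none.
In check with no legal moves → checkmate.

checkmate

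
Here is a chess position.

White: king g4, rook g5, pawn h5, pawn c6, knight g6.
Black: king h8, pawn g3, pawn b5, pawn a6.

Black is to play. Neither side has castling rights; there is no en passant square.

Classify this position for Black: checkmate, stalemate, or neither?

Black to move; black king on h8.
In check: yes, from the white knight on g6.
Legal moves for Black: Kg8, Kh7, Kg7.
Black is in check but has 3 legal moves → neither.

neither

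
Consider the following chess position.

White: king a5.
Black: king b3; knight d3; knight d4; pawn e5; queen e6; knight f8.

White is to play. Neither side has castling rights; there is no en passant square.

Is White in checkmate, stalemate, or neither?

stalemate

White to move; white king on a5.
In check: no.
King squares — a4: attacked by Kb3; b4: attacked by Kb3; b5: attacked by Nd4; a6: attacked by Qe6; b6: attacked by Qe6.
Legal moves for White: none.
Not in check and no legal moves → stalemate.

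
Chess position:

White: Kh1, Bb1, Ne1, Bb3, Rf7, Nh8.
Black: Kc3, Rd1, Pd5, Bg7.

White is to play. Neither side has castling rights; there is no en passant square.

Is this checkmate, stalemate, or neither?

neither

White to move; white king on h1.
In check: no.
Legal moves for White include: Ng6, Rf8, Rxg7, Re7, Rd7, Rc7+, Rb7, Ra7, Rf6, Rf5, Rf4, Rf3+, Rf2, Rf1, Bxd5, Bc4, Ba4, B3c2, ... (list truncated; more exist).
White has legal moves and is not in check → neither.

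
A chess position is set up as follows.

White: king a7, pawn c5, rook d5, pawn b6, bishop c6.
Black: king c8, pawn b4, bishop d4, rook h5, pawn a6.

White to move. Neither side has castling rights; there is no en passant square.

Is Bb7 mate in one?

After Bb7: black king on c8; in check: yes, from the white bishop on b7.
King squares — b7: attacked by Ka7; c7: attacked by Pb6; d7: attacked by Rd5; b8: attacked by Ka7; d8: attacked by Rd5.
Black has no legal moves → checkmate.

yes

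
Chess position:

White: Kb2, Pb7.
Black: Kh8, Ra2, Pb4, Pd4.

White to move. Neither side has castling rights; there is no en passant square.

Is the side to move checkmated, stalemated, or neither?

neither

White to move; white king on b2.
In check: yes, from the black rook on a2.
King squares — a1: attacked by Ra2; b1: available; c1: available; a2: available; c2: attacked by Ra2; a3: attacked by Ra2; b3: available; c3: attacked by Pb4.
Legal moves for White: Kb3, Kxa2, Kc1, Kb1.
White is in check but has 4 legal moves → neither.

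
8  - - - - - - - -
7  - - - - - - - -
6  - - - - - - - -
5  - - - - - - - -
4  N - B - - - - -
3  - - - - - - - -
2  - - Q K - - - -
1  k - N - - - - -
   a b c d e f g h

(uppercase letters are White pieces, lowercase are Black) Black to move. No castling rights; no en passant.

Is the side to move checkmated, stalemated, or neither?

Black to move; black king on a1.
In check: no.
King squares — b1: attacked by Qc2; a2: attacked by Nc1; b2: attacked by Qc2.
Legal moves for Black: none.
Not in check and no legal moves → stalemate.

stalemate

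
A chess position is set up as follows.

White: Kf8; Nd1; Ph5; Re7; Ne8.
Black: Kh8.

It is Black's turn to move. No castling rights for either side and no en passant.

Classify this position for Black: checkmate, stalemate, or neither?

Black to move; black king on h8.
In check: no.
King squares — g7: attacked by Re7; h7: attacked by Re7; g8: attacked by Kf8.
Legal moves for Black: none.
Not in check and no legal moves → stalemate.

stalemate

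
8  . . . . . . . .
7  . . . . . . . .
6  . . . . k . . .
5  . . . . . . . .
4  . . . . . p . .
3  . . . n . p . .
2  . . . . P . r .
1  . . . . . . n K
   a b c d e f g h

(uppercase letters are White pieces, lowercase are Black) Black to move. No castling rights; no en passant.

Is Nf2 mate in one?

yes

After Nf2: white king on h1; in check: yes, from the black knight on f2.
King squares — g1: attacked by Rg2; g2: attacked by Pf3; h2: attacked by Rg2.
White has no legal moves → checkmate.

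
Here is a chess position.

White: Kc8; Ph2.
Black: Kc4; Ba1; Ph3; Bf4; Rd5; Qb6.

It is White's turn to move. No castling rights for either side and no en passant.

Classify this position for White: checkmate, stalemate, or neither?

White to move; white king on c8.
In check: no.
King squares — b7: attacked by Qb6; c7: attacked by Bf4; d7: attacked by Rd5; b8: attacked by Bf4; d8: attacked by Rd5.
Legal moves for White: none.
Not in check and no legal moves → stalemate.

stalemate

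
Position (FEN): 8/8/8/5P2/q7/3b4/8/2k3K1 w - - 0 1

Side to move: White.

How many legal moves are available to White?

White to move; king on g1.
In check: no.
Legal moves: Kh2, Kg2, Kf2, Kh1, f6.
Count: 5.

5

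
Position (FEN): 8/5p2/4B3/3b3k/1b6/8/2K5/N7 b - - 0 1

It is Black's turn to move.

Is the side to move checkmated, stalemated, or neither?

Black to move; black king on h5.
In check: no.
Legal moves for Black include: Kh6, Kg6, Kg5, Kh4, Ba8, Bb7, Bxe6, Bc6, Be4+, Bc4, Bf3, Bb3+, Bg2, Ba2, Bh1, Bf8, Be7, Bd6, ... (list truncated; more exist).
Black has legal moves and is not in check → neither.

neither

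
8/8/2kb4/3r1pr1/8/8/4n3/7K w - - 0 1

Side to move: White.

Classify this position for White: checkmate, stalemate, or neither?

White to move; white king on h1.
In check: no.
King squares — g1: attacked by Ne2; g2: attacked by Rg5; h2: attacked by Bd6.
Legal moves for White: none.
Not in check and no legal moves → stalemate.

stalemate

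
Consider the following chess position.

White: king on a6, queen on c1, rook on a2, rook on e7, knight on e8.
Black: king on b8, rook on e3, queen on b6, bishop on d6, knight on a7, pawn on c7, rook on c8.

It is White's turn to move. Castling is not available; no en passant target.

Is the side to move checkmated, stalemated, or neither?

checkmate

White to move; white king on a6.
In check: yes, from the black queen on b6.
King squares — a5: attacked by Qb6; b5: attacked by Qb6; b6: attacked by Pc7; a7: attacked by Qb6; b7: attacked by Qb6.
Legal moves for White: none.
In check with no legal moves → checkmate.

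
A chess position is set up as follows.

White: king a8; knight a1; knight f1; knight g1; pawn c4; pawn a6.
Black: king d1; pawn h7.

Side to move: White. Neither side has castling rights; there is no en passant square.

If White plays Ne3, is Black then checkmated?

After Ne3: black king on d1; in check: yes, from the white knight on e3.
Black has 3 legal replies: Kd2, Ke1, Kc1.
In check but a legal move exists → not checkmate.

no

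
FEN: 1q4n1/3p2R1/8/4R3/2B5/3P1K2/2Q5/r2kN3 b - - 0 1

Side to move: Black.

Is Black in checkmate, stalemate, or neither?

Black to move; black king on d1.
In check: yes, from the white queen on c2.
King squares — c1: attacked by Qc2; e1: attacked by Re5; c2: attacked by Ne1; d2: attacked by Qc2; e2: attacked by Qc2.
Legal moves for Black: none.
In check with no legal moves → checkmate.

checkmate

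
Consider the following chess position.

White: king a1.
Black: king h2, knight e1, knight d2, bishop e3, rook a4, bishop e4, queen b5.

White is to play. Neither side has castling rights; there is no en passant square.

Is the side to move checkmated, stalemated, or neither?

checkmate

White to move; white king on a1.
In check: yes, from the black rook on a4.
King squares — b1: attacked by Nd2; a2: attacked by Ra4; b2: attacked by Qb5.
Legal moves for White: none.
In check with no legal moves → checkmate.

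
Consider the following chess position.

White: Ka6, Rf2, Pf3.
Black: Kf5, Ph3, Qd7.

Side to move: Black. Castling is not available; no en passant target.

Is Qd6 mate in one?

After Qd6: white king on a6; in check: yes, from the black queen on d6.
White has 4 legal replies: Kb7, Ka7, Kb5, Ka5.
In check but a legal move exists → not checkmate.

no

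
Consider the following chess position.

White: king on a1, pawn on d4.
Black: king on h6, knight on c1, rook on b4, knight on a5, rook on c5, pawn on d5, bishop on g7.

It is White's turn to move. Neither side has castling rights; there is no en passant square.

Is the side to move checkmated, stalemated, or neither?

stalemate

White to move; white king on a1.
In check: no.
King squares — b1: attacked by Rb4; a2: attacked by Nc1; b2: attacked by Rb4.
Legal moves for White: none.
Not in check and no legal moves → stalemate.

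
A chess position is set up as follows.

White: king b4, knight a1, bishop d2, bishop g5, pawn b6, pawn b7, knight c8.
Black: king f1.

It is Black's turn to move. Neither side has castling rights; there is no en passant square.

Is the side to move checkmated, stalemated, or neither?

Black to move; black king on f1.
In check: no.
Legal moves for Black: Kg2, Kf2, Ke2, Kg1.
Black has 4 legal moves and is not in check → neither.

neither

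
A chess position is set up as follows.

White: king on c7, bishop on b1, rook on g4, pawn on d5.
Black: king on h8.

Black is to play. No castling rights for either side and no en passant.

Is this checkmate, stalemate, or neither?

stalemate

Black to move; black king on h8.
In check: no.
King squares — g7: attacked by Rg4; h7: attacked by Bb1; g8: attacked by Rg4.
Legal moves for Black: none.
Not in check and no legal moves → stalemate.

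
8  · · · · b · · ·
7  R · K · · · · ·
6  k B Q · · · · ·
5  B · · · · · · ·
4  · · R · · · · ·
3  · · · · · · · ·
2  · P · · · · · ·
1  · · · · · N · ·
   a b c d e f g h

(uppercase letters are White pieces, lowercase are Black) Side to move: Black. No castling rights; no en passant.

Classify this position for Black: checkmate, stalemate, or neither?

Black to move; black king on a6.
In check: yes, from the white rook on a7.
King squares — a5: attacked by Bb6; b5: attacked by Qc6; b6: attacked by Ba5; a7: attacked by Bb6; b7: attacked by Qc6.
Legal moves for Black: none.
In check with no legal moves → checkmate.

checkmate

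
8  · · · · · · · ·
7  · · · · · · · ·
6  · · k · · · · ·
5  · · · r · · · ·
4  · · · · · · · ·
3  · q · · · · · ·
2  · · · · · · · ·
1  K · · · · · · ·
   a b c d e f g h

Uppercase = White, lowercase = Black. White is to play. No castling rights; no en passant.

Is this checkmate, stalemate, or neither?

stalemate

White to move; white king on a1.
In check: no.
King squares — b1: attacked by Qb3; a2: attacked by Qb3; b2: attacked by Qb3.
Legal moves for White: none.
Not in check and no legal moves → stalemate.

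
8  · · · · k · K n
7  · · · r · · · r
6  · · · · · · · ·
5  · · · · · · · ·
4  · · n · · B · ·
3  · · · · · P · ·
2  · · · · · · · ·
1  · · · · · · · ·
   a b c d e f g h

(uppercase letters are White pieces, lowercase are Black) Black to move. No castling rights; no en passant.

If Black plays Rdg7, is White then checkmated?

After Rdg7: white king on g8; in check: yes, from the black rook on g7.
King squares — f7: attacked by Rg7; g7: attacked by Rh7; h7: attacked by Rg7; f8: attacked by Ke8; h8: attacked by Rh7.
White has no legal moves → checkmate.

yes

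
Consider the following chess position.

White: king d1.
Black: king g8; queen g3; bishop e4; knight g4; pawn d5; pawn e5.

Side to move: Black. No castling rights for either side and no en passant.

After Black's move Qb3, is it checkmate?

After Qb3: white king on d1; in check: yes, from the black queen on b3.
White has 4 legal replies: Ke2, Kd2, Ke1, Kc1.
In check but a legal move exists → not checkmate.

no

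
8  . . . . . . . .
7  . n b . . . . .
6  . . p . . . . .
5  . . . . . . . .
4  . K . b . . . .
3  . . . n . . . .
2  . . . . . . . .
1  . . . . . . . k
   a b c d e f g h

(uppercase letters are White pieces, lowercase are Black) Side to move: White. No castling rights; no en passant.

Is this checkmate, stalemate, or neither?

White to move; white king on b4.
In check: yes, from the black knight on d3.
Legal moves for White: Kc4, Ka4, Kb3, Ka3.
White is in check but has 4 legal moves → neither.

neither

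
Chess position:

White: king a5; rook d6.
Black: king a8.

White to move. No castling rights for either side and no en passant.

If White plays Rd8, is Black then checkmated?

After Rd8: black king on a8; in check: yes, from the white rook on d8.
Black has 2 legal replies: Kb7, Ka7.
In check but a legal move exists → not checkmate.

no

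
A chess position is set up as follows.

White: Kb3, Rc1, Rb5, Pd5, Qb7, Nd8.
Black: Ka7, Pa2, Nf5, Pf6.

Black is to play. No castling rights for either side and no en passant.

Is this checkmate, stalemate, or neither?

Black to move; black king on a7.
In check: yes, from the white queen on b7.
King squares — a6: attacked by Qb7; b6: attacked by Rb5; b7: attacked by Rb5; a8: attacked by Qb7; b8: attacked by Qb7.
Legal moves for Black: none.
In check with no legal moves → checkmate.

checkmate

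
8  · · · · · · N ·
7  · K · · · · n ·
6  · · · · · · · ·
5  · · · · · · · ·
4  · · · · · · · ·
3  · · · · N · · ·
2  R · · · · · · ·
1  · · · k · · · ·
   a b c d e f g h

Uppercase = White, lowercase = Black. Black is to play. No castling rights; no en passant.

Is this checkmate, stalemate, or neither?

Black to move; black king on d1.
In check: yes, from the white knight on e3.
Legal moves for Black: Ke1, Kc1.
Black is in check but has 2 legal moves → neither.

neither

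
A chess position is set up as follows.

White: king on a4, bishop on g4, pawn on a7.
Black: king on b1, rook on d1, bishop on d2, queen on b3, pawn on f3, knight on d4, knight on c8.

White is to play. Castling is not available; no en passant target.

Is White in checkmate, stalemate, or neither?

White to move; white king on a4.
In check: yes, from the black queen on b3.
King squares — a3: attacked by Qb3; b3: attacked by Nd4; b4: attacked by Bd2; a5: attacked by Bd2; b5: attacked by Qb3.
Legal moves for White: none.
In check with no legal moves → checkmate.

checkmate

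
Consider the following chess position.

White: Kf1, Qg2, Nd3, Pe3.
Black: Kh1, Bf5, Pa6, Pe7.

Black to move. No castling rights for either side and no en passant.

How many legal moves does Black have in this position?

Black to move; king on h1.
In check: yes, from the white queen on g2.
Legal moves: none.
Count: 0.

0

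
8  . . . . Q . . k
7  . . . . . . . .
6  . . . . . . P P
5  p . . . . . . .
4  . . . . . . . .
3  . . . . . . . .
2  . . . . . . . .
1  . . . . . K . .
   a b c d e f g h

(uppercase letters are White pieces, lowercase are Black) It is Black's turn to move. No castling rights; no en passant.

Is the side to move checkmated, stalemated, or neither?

Black to move; black king on h8.
In check: yes, from the white queen on e8.
King squares — g7: attacked by Ph6; h7: attacked by Pg6; g8: attacked by Qe8.
Legal moves for Black: none.
In check with no legal moves → checkmate.

checkmate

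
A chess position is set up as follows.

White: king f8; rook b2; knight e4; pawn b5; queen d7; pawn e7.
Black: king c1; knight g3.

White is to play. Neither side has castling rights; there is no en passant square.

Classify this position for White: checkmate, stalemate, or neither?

White to move; white king on f8.
In check: no.
Legal moves for White include: Kg8, Ke8, Kg7, Kf7, Qe8, Qd8, Qc8+, Qc7+, Qb7, Qa7, Qe6, Qd6, Qc6+, Qf5, Qd5, Qg4, Qd4, Qh3, ... (list truncated; more exist).
White has legal moves and is not in check → neither.

neither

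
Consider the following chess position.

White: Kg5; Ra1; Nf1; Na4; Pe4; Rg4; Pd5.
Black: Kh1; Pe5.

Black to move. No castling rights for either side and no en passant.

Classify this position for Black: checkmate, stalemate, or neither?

Black to move; black king on h1.
In check: no.
King squares — g1: attacked by Rg4; g2: attacked by Rg4; h2: attacked by Nf1.
Legal moves for Black: none.
Not in check and no legal moves → stalemate.

stalemate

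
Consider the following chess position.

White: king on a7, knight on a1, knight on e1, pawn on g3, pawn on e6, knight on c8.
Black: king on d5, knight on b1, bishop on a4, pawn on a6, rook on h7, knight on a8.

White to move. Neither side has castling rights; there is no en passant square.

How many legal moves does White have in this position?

White to move; king on a7.
In check: yes, from the black rook on h7.
Legal moves: Kb8, Kxa8, Kxa6, Ne7+, e7.
Count: 5.

5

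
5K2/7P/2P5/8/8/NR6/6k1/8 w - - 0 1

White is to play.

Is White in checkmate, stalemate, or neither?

neither

White to move; white king on f8.
In check: no.
Legal moves for White include: Kg8, Ke8, Kg7, Kf7, Ke7, Rb8, Rb7, Rb6, Rb5, Rb4, Rh3, Rg3+, Rf3, Re3, Rd3, Rc3, Rb2+, Rb1, ... (list truncated; more exist).
White has legal moves and is not in check → neither.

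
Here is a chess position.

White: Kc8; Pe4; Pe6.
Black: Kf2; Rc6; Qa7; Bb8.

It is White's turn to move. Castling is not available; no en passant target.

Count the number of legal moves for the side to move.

1

White to move; king on c8.
In check: yes, from the black rook on c6.
Legal moves: Kd8.
Count: 1.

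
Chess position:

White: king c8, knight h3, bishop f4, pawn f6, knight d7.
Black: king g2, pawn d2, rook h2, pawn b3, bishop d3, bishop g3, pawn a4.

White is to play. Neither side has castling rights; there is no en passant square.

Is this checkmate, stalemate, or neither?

neither

White to move; white king on c8.
In check: no.
Legal moves for White include: Kd8, Kb8, Kc7, Kb7, Nf8, Nb8, Nb6, Ne5, Nc5, Bb8, Bc7, Bh6, Bd6, Bg5, Be5, Bxg3, Be3, Bxd2, ... (list truncated; more exist).
White has legal moves and is not in check → neither.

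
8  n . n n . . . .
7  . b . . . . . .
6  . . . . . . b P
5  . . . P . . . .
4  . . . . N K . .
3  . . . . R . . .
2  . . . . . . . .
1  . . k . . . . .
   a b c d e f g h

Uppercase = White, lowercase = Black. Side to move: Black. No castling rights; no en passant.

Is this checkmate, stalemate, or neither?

Black to move; black king on c1.
In check: no.
Legal moves for Black include: Nf7, Ne6+, Nc6, Ne7, Na7, Nd6, Ncb6, Nc7, Nab6, Bc6, Ba6, Bxd5, Be8, Bh7, Bf7, Bh5, Bf5, Bxe4, ... (list truncated; more exist).
Black has legal moves and is not in check → neither.

neither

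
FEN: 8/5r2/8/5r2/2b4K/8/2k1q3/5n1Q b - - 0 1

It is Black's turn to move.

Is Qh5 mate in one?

yes

After Qh5: white king on h4; in check: yes, from the black queen on h5.
King squares — g3: attacked by Nf1; h3: attacked by Qh5; g4: attacked by Qh5; g5: attacked by Rf5; h5: attacked by Rf5.
White has no legal moves → checkmate.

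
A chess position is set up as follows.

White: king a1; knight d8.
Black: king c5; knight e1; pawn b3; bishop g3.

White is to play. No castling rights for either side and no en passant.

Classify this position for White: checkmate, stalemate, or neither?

White to move; white king on a1.
In check: no.
Legal moves for White: Nf7, Nb7+, Ne6+, Nc6, Kb2, Kb1.
White has 6 legal moves and is not in check → neither.

neither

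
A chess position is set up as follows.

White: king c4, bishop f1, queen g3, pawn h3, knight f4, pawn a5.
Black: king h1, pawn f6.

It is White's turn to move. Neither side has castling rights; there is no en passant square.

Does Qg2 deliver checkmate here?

yes

After Qg2: black king on h1; in check: yes, from the white queen on g2.
King squares — g1: attacked by Qg2; g2: attacked by Bf1; h2: attacked by Qg2.
Black has no legal moves → checkmate.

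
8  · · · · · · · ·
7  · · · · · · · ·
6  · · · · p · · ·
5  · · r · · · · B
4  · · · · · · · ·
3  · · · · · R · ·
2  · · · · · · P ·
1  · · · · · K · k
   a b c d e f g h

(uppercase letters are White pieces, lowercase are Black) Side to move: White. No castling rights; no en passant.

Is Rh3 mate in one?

yes

After Rh3: black king on h1; in check: yes, from the white rook on h3.
King squares — g1: attacked by Kf1; g2: attacked by Kf1; h2: attacked by Rh3.
Black has no legal moves → checkmate.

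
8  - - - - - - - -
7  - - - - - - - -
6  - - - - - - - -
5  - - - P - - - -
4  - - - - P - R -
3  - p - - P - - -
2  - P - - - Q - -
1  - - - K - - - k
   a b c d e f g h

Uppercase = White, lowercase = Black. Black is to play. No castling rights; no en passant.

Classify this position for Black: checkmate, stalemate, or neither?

Black to move; black king on h1.
In check: no.
King squares — g1: attacked by Qf2; g2: attacked by Qf2; h2: attacked by Qf2.
Legal moves for Black: none.
Not in check and no legal moves → stalemate.

stalemate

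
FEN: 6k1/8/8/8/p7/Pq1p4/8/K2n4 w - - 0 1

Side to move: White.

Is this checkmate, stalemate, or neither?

White to move; white king on a1.
In check: no.
King squares — b1: attacked by Qb3; a2: attacked by Qb3; b2: attacked by Nd1.
Legal moves for White: none.
Not in check and no legal moves → stalemate.

stalemate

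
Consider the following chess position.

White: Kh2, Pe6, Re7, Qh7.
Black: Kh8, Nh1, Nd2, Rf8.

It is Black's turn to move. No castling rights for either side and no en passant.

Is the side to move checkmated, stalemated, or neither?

Black to move; black king on h8.
In check: yes, from the white queen on h7.
King squares — g7: attacked by Re7; h7: attacked by Re7; g8: attacked by Qh7.
Legal moves for Black: none.
In check with no legal moves → checkmate.

checkmate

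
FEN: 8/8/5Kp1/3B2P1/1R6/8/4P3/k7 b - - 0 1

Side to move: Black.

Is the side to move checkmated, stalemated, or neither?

Black to move; black king on a1.
In check: no.
King squares — b1: attacked by Rb4; a2: attacked by Bd5; b2: attacked by Rb4.
Legal moves for Black: none.
Not in check and no legal moves → stalemate.

stalemate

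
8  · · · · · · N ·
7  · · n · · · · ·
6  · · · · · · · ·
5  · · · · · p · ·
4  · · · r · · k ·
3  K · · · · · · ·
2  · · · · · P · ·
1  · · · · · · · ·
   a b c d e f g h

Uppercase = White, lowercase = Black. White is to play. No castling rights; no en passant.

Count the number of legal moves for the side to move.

White to move; king on a3.
In check: no.
Legal moves: Ne7, Nh6+, Nf6+, Kb3, Kb2, Ka2, f3+, f4.
Count: 8.

8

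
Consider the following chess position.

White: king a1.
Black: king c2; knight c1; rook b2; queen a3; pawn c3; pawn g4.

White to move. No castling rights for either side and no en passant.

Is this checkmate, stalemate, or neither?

checkmate

White to move; white king on a1.
In check: yes, from the black queen on a3.
King squares — b1: attacked by Rb2; a2: attacked by Nc1; b2: attacked by Kc2.
Legal moves for White: none.
In check with no legal moves → checkmate.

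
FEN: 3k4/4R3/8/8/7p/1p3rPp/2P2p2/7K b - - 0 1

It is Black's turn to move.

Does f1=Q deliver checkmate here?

After f1=Q: white king on h1; in check: yes, from the black queen on f1.
White has 1 legal reply: Kh2.
In check but a legal move exists → not checkmate.

no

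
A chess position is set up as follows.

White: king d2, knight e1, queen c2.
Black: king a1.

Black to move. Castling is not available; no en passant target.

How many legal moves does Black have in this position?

0

Black to move; king on a1.
In check: no.
Legal moves: none.
Count: 0.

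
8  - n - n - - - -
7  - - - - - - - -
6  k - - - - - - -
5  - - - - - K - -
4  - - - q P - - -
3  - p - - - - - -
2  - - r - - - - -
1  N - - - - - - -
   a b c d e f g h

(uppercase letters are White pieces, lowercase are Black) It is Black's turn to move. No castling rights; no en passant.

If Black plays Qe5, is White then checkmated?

no

After Qe5: white king on f5; in check: yes, from the black queen on e5.
White has 3 legal replies: Kg6, Kxe5, Kg4.
In check but a legal move exists → not checkmate.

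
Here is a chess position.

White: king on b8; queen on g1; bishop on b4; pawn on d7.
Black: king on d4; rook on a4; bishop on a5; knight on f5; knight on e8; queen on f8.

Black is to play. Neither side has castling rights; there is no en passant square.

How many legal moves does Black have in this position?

Black to move; king on d4.
In check: yes, from the white queen on g1.
Legal moves: Ke5, Kd5, Ke4, Kc4, Kd3, Ne3.
Count: 6.

6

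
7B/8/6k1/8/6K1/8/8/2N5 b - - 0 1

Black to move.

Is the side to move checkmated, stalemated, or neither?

Black to move; black king on g6.
In check: no.
Legal moves for Black: Kh7, Kf7, Kh6.
Black has 3 legal moves and is not in check → neither.

neither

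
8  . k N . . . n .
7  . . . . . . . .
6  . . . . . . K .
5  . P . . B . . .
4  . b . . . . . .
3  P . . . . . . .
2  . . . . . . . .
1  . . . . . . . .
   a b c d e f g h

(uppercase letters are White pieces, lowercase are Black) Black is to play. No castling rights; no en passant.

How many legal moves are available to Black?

Black to move; king on b8.
In check: yes, from the white bishop on e5.
Legal moves: Kxc8, Ka8, Kb7, Bd6.
Count: 4.

4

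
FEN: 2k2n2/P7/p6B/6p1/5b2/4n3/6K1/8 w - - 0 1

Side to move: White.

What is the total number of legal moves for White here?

White to move; king on g2.
In check: yes, from the black knight on e3.
Legal moves: Kh3, Kf3, Kf2, Kh1, Kg1.
Count: 5.

5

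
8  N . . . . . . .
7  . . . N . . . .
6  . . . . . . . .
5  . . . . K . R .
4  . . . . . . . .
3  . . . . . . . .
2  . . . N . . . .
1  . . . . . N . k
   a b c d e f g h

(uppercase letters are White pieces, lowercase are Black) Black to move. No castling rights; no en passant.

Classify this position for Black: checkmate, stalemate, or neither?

Black to move; black king on h1.
In check: no.
King squares — g1: attacked by Rg5; g2: attacked by Rg5; h2: attacked by Nf1.
Legal moves for Black: none.
Not in check and no legal moves → stalemate.

stalemate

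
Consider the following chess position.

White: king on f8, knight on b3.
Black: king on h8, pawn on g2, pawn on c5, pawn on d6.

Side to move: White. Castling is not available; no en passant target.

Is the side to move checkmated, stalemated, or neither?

neither

White to move; white king on f8.
In check: no.
Legal moves for White: Ke8, Kf7, Ke7, Nxc5, Na5, Nd4, Nd2, Nc1, Na1.
White has 9 legal moves and is not in check → neither.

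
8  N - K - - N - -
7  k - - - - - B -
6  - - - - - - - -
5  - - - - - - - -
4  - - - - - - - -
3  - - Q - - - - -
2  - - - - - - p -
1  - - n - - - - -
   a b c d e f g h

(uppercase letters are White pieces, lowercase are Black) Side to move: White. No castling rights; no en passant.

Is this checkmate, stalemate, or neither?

neither

White to move; white king on c8.
In check: no.
Legal moves for White include: Nh7, Nd7, Ng6, Ne6, Kd8, Kd7, Kc7, Nc7, Nb6, Bh8, Bh6, Bf6, Be5, Bd4+, Qc7+, Qf6, Qc6, Qe5, ... (list truncated; more exist).
White has legal moves and is not in check → neither.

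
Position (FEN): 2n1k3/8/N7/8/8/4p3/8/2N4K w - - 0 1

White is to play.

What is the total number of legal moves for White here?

11

White to move; king on h1.
In check: no.
Legal moves: Nb8, Nc7+, Nc5, Nb4, Kh2, Kg2, Kg1, Nd3, Nb3, Ne2, Na2.
Count: 11.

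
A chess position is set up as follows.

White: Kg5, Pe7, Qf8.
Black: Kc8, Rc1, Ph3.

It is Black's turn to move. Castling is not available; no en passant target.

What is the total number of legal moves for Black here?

Black to move; king on c8.
In check: yes, from the white queen on f8.
Legal moves: Kd7, Kc7, Kb7.
Count: 3.

3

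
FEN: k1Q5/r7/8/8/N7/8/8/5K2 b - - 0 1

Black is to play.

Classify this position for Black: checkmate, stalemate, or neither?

checkmate

Black to move; black king on a8.
In check: yes, from the white queen on c8.
King squares — a7: own rook; b7: attacked by Qc8; b8: attacked by Qc8.
Legal moves for Black: none.
In check with no legal moves → checkmate.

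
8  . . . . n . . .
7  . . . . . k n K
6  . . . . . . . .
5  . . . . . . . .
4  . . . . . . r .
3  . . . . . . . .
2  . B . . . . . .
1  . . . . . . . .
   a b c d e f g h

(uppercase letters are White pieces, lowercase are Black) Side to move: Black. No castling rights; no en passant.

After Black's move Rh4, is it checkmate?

yes

After Rh4: white king on h7; in check: yes, from the black rook on h4.
King squares — g6: attacked by Kf7; h6: attacked by Rh4; g7: attacked by Kf7; g8: attacked by Kf7; h8: attacked by Rh4.
White has no legal moves → checkmate.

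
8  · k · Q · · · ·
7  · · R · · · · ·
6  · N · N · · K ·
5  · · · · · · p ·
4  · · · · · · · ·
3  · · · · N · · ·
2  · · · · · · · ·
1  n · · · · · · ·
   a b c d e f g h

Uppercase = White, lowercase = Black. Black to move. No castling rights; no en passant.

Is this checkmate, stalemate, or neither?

checkmate

Black to move; black king on b8.
In check: yes, from the white queen on d8.
King squares — a7: attacked by Rc7; b7: attacked by Nd6; c7: attacked by Qd8; a8: attacked by Nb6; c8: attacked by Nb6.
Legal moves for Black: none.
In check with no legal moves → checkmate.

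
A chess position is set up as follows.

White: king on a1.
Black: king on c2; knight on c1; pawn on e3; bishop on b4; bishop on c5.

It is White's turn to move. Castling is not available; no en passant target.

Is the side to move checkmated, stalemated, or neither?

stalemate

White to move; white king on a1.
In check: no.
King squares — b1: attacked by Kc2; a2: attacked by Nc1; b2: attacked by Kc2.
Legal moves for White: none.
Not in check and no legal moves → stalemate.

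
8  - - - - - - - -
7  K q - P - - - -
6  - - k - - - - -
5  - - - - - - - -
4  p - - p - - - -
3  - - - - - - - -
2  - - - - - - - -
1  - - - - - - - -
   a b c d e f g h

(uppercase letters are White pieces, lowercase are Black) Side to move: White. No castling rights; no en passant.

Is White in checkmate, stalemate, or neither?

White to move; white king on a7.
In check: yes, from the black queen on b7.
King squares — a6: attacked by Qb7; b6: attacked by Kc6; b7: attacked by Kc6; a8: attacked by Qb7; b8: attacked by Qb7.
Legal moves for White: none.
In check with no legal moves → checkmate.

checkmate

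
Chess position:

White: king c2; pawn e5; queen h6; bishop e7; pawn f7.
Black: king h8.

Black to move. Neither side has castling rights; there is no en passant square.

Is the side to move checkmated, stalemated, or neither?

checkmate

Black to move; black king on h8.
In check: yes, from the white queen on h6.
King squares — g7: attacked by Qh6; h7: attacked by Qh6; g8: attacked by Pf7.
Legal moves for Black: none.
In check with no legal moves → checkmate.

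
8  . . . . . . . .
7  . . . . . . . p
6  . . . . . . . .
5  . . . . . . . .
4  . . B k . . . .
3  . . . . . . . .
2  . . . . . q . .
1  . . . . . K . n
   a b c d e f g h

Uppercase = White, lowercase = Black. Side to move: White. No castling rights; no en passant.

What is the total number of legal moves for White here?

White to move; king on f1.
In check: yes, from the black queen on f2.
Legal moves: none.
Count: 0.

0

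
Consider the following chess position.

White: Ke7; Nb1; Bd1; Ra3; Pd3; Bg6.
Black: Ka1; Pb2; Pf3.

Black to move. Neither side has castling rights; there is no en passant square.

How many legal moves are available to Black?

1

Black to move; king on a1.
In check: yes, from the white rook on a3.
Legal moves: Kxb1.
Count: 1.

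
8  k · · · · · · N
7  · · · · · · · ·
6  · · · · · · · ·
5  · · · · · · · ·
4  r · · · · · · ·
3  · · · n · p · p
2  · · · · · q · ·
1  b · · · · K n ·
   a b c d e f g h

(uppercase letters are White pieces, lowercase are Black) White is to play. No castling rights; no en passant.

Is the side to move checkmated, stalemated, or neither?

checkmate

White to move; white king on f1.
In check: yes, from the black queen on f2.
King squares — e1: attacked by Qf2; g1: attacked by Qf2; e2: attacked by Ng1; f2: attacked by Nd3; g2: attacked by Qf2.
Legal moves for White: none.
In check with no legal moves → checkmate.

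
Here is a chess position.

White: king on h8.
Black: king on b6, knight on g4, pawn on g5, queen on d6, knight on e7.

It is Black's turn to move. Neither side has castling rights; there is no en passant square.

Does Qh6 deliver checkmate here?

After Qh6: white king on h8; in check: yes, from the black queen on h6.
King squares — g7: attacked by Qh6; h7: attacked by Qh6; g8: attacked by Ne7.
White has no legal moves → checkmate.

yes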